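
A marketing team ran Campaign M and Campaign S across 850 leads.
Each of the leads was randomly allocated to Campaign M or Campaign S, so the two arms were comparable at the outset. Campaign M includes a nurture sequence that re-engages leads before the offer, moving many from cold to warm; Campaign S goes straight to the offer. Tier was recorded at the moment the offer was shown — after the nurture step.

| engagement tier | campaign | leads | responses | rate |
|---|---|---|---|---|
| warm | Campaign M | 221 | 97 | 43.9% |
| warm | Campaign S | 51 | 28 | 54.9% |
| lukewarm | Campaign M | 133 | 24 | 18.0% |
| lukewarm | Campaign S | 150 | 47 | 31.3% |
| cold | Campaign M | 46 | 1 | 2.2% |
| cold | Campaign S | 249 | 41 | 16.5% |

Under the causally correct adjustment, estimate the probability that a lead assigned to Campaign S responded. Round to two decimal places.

Stratifying would compare campaigns among leads the campaigns themselves sorted into engagement tier groups — a form of selection on an intermediate. The unconditioned pooled rates give the total causal effect.
So P(outcome | do(Campaign S)) is just the pooled rate for Campaign S: 116/450 = 0.258.

0.26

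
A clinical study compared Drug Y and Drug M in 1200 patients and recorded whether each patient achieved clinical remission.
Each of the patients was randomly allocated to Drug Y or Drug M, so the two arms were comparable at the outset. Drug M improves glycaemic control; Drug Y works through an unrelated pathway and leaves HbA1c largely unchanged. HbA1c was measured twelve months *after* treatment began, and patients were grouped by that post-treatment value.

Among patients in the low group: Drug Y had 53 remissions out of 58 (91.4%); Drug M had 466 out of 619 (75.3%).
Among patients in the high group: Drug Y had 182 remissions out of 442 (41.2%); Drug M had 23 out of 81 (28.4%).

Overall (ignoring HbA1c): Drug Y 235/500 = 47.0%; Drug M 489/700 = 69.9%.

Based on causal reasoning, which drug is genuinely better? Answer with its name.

Stratifying would compare drugs among patients the drugs themselves sorted into HbA1c groups — a form of selection on an intermediate. The unconditioned pooled rates give the total causal effect.
Pooled: Drug Y 47.0% vs Drug M 69.9%; Drug M is higher overall.

Drug M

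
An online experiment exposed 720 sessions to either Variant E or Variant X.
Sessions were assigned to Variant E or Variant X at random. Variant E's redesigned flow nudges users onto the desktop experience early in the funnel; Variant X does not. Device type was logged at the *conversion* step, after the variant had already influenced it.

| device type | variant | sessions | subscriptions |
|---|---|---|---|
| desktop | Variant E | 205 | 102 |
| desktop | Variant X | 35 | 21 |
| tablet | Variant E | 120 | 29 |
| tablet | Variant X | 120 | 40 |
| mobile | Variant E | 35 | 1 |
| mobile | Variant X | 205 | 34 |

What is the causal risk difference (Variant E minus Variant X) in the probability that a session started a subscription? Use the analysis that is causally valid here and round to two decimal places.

Device type here is a post-treatment variable shaped by the variant; conditioning on it would introduce bias rather than remove it. The overall comparison is the causal one.
The causal difference is the pooled difference: 0.367 − 0.264 = +0.103.

+0.10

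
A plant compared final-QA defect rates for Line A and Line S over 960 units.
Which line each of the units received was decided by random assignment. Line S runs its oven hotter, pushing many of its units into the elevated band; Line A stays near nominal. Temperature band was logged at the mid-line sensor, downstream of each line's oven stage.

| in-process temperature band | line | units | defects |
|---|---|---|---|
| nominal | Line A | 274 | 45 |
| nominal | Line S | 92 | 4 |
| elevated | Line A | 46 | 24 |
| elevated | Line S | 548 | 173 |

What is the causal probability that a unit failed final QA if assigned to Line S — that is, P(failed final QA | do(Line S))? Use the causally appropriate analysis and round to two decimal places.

0.28

Line S is lower inside every in-process temperature band stratum but Line A is lower in aggregate. Whether to stratify depends on how in-process temperature band relates to the line.
In-process temperature band is recorded after the line and is itself shifted by it — it sits on the causal path from line to outcome. Conditioning on a mediator would strip out part of the effect we want; the pooled comparison gives the total causal effect.
So P(outcome | do(Line S)) is just the pooled rate for Line S: 177/640 = 0.277.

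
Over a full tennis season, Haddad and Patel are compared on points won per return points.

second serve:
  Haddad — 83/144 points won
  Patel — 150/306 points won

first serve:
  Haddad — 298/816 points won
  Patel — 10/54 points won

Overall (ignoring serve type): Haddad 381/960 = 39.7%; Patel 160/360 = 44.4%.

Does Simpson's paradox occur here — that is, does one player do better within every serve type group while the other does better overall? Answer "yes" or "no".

yes

Within each serve type level (second serve 57.6% vs 49.0%; first serve 36.5% vs 18.5%), Haddad has the higher rate every time. Pooled: 39.7% vs 44.4% — Patel has the higher rate overall. The two comparisons disagree.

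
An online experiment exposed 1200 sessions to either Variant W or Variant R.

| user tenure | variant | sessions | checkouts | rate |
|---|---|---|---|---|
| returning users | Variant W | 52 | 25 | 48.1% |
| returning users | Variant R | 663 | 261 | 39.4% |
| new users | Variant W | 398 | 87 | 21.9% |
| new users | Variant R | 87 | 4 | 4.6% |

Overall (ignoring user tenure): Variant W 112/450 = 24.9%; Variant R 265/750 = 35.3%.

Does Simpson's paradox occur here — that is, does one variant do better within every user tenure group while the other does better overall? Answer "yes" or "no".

Within each user tenure level (returning users 48.1% vs 39.4%; new users 21.9% vs 4.6%), Variant W has the higher rate every time. Pooled: 24.9% vs 35.3% — Variant R has the higher rate overall. The two comparisons disagree.

yes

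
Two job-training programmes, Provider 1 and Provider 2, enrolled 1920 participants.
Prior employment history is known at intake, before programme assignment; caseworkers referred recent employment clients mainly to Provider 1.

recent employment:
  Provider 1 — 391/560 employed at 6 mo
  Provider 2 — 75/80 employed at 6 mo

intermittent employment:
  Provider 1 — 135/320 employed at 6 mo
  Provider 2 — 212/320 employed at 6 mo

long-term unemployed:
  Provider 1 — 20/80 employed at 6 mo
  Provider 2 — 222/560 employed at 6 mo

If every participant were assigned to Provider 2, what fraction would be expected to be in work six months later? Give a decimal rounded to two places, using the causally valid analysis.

The stratified and pooled comparisons disagree (Provider 2 wins within each prior employment history; Provider 1 wins overall), so the answer turns on the causal role of prior employment history.
The imbalance in prior employment history arose from how participants were allocated, not from anything the programme did; and prior employment history independently affects the outcome. The pooled gap is confounded — condition on prior employment history.
Standardising Provider 2 to the population prior employment history mix: 0.333·75/80 + 0.333·212/320 + 0.333·222/560 = 0.665.

0.67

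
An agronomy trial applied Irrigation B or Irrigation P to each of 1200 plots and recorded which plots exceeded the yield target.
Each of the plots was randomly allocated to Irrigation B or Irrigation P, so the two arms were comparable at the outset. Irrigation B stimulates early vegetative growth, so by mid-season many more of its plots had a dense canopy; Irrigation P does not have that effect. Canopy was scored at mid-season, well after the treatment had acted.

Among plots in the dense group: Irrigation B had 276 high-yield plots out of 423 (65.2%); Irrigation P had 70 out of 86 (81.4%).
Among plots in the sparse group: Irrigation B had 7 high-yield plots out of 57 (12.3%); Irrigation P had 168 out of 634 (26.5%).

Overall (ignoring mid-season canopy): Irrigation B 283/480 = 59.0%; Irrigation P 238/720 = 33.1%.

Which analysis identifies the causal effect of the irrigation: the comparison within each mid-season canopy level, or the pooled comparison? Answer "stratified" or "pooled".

pooled

The mid-season canopy-specific comparison favours Irrigation P throughout, but the pooled figures favour Irrigation B. The question is whether to condition on mid-season canopy.
Mid-season canopy lies on the pathway irrigation → mid-season canopy → outcome, so adjusting for it blocks the indirect effect. For the total causal effect of irrigation, use the unadjusted pooled rates.
Pooled: Irrigation B 59.0% vs Irrigation P 33.1%; Irrigation B is higher overall.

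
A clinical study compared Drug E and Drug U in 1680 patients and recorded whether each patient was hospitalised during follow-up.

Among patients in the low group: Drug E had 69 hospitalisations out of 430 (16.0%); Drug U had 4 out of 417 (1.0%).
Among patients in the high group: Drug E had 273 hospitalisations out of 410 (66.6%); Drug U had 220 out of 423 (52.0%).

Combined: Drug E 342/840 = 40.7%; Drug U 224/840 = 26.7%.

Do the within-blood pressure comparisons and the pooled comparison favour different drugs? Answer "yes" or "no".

no

Within each blood pressure level (low 16.0% vs 1.0%; high 66.6% vs 52.0%), Drug U has the lower rate every time. Pooled: 40.7% vs 26.7% — Drug U has the lower rate overall. They agree.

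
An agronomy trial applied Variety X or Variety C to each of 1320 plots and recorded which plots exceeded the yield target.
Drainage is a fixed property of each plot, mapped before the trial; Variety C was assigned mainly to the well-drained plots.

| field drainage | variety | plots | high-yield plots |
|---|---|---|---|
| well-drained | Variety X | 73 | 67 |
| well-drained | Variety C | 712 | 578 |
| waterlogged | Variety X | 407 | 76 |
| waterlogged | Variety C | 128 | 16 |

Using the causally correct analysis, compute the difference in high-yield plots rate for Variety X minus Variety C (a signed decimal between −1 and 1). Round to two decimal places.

+0.09

The stratified and pooled comparisons disagree (Variety X wins within each field drainage; Variety C wins overall), so the answer turns on the causal role of field drainage.
Field drainage differs across varietys for reasons unrelated to any effect of the variety itself, and it separately predicts the outcome — a classic confounder. We must compare within field drainage levels.
Adjusting over the population distribution of field drainage: 0.595·(0.918−0.812) + 0.405·(0.187−0.125) = +0.088.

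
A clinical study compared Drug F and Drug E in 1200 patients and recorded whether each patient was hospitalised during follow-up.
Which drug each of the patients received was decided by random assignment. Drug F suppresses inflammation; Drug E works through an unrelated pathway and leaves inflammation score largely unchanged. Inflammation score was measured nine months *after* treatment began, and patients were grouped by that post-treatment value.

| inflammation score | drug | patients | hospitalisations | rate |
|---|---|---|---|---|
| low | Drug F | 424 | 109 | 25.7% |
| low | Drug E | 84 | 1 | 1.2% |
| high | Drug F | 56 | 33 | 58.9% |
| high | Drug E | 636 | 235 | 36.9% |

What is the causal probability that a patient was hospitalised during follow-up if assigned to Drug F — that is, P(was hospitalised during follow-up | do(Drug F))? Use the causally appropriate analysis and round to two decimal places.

0.30

Within every inflammation score level Drug E has the lower rate, yet pooled Drug F does — Simpson's reversal.
Inflammation score is downstream of the drug. One should not condition on a consequence of treatment, so the overall rates are the right comparison.
So P(outcome | do(Drug F)) is just the pooled rate for Drug F: 142/480 = 0.296.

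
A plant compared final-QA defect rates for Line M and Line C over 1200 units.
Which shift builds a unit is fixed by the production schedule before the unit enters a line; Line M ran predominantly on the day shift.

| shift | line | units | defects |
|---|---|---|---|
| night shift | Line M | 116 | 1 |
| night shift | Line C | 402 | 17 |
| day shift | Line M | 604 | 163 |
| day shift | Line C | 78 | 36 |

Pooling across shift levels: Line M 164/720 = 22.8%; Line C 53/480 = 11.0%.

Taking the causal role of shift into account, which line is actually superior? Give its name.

Line M

Line M is lower inside every shift stratum but Line C is lower in aggregate. Whether to stratify depends on how shift relates to the line.
Shift satisfies the back-door criterion: it is not a descendant of the line, and it blocks the spurious path from line to outcome. Adjusting for it (i.e., using the within-shift rates) gives the causal effect.
Within each level — night shift: 0.9% vs 4.2%; day shift: 27.0% vs 46.2% — Line M is lower every time.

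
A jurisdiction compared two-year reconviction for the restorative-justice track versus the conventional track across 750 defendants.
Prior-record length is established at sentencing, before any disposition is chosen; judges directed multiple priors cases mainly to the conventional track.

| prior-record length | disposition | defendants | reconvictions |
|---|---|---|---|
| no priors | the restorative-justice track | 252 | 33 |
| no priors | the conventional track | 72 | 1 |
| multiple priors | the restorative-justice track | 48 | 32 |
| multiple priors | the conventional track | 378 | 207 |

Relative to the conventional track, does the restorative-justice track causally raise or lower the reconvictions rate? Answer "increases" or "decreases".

Nothing the disposition does changes prior-record length; the imbalance is an allocation artefact. With prior-record length also predicting the outcome, the pooled figure is confounded, and the within-stratum comparison is the causal one.
Within each level — no priors: 13.1% vs 1.4%; multiple priors: 66.7% vs 54.8% — the conventional track is lower every time.

increases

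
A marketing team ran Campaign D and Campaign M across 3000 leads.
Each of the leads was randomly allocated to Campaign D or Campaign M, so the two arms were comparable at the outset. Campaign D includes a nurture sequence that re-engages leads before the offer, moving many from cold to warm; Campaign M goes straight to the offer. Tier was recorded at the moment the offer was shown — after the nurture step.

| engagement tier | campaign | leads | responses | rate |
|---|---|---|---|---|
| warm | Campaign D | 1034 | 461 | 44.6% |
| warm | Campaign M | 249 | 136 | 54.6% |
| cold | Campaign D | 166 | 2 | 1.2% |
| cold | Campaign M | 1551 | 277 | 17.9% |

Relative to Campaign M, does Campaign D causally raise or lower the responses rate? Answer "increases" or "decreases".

increases

Campaign M is higher inside every engagement tier stratum but Campaign D is higher in aggregate. Whether to stratify depends on how engagement tier relates to the campaign.
The distribution of engagement tier is itself part of what the campaign does — it is an intermediate outcome. Holding it fixed would remove that part of the effect; the total effect is the pooled difference.
Pooled: Campaign D 38.6% vs Campaign M 22.9%; Campaign D is higher overall.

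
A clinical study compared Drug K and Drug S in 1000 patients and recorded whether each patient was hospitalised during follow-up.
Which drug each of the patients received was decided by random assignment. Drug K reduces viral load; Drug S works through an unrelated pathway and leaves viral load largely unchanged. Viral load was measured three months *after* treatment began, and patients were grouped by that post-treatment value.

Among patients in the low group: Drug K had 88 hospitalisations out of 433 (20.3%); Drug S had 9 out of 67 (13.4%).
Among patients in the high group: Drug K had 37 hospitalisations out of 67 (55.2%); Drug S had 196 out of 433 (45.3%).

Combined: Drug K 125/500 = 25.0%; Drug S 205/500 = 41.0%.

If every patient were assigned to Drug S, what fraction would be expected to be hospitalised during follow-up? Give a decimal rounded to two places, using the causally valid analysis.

Within every viral load level Drug S has the lower rate, yet pooled Drug K does — Simpson's reversal.
Viral load is recorded after the drug and is itself shifted by it — it sits on the causal path from drug to outcome. Conditioning on a mediator would strip out part of the effect we want; the pooled comparison gives the total causal effect.
So P(outcome | do(Drug S)) is just the pooled rate for Drug S: 205/500 = 0.410.

0.41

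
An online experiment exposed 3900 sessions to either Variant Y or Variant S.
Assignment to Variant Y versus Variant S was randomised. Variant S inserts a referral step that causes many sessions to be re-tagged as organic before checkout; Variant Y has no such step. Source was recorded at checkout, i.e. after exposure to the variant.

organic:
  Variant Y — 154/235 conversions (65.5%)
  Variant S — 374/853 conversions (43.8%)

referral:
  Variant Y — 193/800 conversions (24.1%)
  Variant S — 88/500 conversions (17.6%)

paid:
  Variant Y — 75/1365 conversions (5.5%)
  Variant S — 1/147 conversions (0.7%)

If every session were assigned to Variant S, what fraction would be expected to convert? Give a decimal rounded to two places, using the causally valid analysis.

0.31

Stratifying would compare variants among sessions the variants themselves sorted into traffic source groups — a form of selection on an intermediate. The unconditioned pooled rates give the total causal effect.
So P(outcome | do(Variant S)) is just the pooled rate for Variant S: 463/1500 = 0.309.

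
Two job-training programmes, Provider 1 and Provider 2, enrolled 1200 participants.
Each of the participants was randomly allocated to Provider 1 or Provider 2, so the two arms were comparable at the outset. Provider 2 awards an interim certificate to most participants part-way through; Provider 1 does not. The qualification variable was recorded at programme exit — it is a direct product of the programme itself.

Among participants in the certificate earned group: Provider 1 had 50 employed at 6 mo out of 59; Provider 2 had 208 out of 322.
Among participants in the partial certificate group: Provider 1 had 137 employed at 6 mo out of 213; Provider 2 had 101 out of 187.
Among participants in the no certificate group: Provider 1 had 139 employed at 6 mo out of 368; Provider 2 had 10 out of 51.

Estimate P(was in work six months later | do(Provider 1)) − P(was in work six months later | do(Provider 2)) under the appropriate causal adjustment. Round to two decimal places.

Provider 1 is higher inside every qualification attained during the programme stratum but Provider 2 is higher in aggregate. Whether to stratify depends on how qualification attained during the programme relates to the programme.
Qualification attained during the programme is downstream of the programme. One should not condition on a consequence of treatment, so the overall rates are the right comparison.
The causal difference is the pooled difference: 0.509 − 0.570 = -0.060.

-0.06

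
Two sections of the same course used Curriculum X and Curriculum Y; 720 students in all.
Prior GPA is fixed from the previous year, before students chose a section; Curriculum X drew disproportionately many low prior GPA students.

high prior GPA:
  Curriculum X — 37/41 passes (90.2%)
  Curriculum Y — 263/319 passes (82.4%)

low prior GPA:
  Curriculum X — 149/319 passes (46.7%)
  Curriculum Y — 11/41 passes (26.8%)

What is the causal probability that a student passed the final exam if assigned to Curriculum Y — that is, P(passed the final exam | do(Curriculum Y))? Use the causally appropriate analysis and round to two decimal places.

Curriculum X is higher inside every prior GPA band stratum but Curriculum Y is higher in aggregate. Whether to stratify depends on how prior GPA band relates to the teaching method.
Here prior GPA band is a common cause — it drives both which teaching method a case falls under and the outcome. The crude comparison mixes populations; the stratum-specific rates are the causally relevant ones.
Standardising Curriculum Y to the population prior GPA band mix: 0.500·263/319 + 0.500·11/41 = 0.546.

0.55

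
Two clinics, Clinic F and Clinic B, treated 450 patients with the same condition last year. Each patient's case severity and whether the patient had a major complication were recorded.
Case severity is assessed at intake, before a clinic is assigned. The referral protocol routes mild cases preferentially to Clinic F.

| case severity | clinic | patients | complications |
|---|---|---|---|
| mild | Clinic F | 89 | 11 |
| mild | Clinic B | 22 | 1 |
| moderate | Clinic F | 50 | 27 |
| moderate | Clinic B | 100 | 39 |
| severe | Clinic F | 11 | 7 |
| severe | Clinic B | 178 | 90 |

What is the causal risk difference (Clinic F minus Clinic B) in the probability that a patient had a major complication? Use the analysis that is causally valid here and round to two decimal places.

Since case severity is a pre-existing factor (not a product of the clinic) and it affects the outcome on its own, it is a confounder. The stratified rates, not the pooled rate, identify the causal effect.
Adjusting over the population distribution of case severity: 0.247·(0.124−0.045) + 0.333·(0.540−0.390) + 0.420·(0.636−0.506) = +0.124.

+0.12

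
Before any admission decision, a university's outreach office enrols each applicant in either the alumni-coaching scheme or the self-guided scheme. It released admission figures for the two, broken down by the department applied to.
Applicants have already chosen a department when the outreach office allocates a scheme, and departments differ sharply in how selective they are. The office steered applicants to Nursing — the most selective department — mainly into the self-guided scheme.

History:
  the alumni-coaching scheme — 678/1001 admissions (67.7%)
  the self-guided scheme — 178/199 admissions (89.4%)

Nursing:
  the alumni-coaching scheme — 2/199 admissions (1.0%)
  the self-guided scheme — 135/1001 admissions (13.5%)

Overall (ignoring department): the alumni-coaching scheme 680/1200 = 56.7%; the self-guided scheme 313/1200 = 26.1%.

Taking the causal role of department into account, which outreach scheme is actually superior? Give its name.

the self-guided scheme

the self-guided scheme is higher inside every department stratum but the alumni-coaching scheme is higher in aggregate. Whether to stratify depends on how department relates to the outreach scheme.
Department differs across outreach schemes for reasons unrelated to any effect of the outreach scheme itself, and it separately predicts the outcome — a classic confounder. We must compare within department levels.
Within each level — History: 67.7% vs 89.4%; Nursing: 1.0% vs 13.5% — the self-guided scheme is higher every time.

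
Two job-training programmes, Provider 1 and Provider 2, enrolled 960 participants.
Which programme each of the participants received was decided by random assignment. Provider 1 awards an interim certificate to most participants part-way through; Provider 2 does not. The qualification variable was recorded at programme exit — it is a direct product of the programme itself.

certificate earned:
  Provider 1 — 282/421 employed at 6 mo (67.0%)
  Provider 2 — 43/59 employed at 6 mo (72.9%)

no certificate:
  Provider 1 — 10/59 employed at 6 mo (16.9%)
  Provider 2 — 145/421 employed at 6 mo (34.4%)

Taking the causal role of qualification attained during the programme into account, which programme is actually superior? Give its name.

The stratified and pooled comparisons disagree (Provider 2 wins within each qualification attained during the programme; Provider 1 wins overall), so the answer turns on the causal role of qualification attained during the programme.
The distribution of qualification attained during the programme is itself part of what the programme does — it is an intermediate outcome. Holding it fixed would remove that part of the effect; the total effect is the pooled difference.
Pooled: Provider 1 60.8% vs Provider 2 39.2%; Provider 1 is higher overall.

Provider 1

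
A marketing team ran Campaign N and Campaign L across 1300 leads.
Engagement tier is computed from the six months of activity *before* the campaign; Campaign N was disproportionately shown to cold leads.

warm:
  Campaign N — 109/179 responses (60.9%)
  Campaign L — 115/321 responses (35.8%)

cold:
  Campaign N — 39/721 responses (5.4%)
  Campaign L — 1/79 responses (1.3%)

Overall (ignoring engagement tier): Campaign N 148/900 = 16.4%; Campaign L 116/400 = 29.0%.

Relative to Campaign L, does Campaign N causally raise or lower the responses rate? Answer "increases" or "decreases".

Since engagement tier is a pre-existing factor (not a product of the campaign) and it affects the outcome on its own, it is a confounder. The stratified rates, not the pooled rate, identify the causal effect.
Within each level — warm: 60.9% vs 35.8%; cold: 5.4% vs 1.3% — Campaign N is higher every time.

increases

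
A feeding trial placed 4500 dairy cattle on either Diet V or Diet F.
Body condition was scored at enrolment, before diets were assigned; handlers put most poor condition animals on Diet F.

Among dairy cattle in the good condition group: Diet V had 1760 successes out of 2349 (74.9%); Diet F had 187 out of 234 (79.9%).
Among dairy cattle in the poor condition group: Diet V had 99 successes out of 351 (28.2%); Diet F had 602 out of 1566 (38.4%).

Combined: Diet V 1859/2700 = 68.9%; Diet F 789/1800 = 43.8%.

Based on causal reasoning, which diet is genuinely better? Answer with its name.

Diet F

Diet F is higher inside every starting body condition stratum but Diet V is higher in aggregate. Whether to stratify depends on how starting body condition relates to the diet.
Since starting body condition is a pre-existing factor (not a product of the diet) and it affects the outcome on its own, it is a confounder. The stratified rates, not the pooled rate, identify the causal effect.
Within each level — good condition: 74.9% vs 79.9%; poor condition: 28.2% vs 38.4% — Diet F is higher every time.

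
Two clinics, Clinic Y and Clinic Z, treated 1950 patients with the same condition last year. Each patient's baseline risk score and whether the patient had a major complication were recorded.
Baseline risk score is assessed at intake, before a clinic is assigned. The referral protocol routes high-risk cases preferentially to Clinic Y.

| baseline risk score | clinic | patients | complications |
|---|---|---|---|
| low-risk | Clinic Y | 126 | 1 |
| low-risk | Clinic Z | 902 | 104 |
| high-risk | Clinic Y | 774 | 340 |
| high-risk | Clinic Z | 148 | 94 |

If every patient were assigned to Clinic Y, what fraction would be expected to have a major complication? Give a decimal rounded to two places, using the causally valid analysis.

Since baseline risk score is a pre-existing factor (not a product of the clinic) and it affects the outcome on its own, it is a confounder. The stratified rates, not the pooled rate, identify the causal effect.
Standardising Clinic Y to the population baseline risk score mix: 0.527·1/126 + 0.473·340/774 = 0.212.

0.21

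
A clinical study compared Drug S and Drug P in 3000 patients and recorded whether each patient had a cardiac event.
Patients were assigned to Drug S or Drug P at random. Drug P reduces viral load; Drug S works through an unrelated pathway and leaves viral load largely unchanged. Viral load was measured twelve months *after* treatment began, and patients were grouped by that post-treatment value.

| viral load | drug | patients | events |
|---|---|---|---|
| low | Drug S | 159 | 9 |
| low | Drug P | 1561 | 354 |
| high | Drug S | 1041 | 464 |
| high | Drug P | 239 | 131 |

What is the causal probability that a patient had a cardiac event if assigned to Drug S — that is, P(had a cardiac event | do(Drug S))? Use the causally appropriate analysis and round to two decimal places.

Viral load lies on the pathway drug → viral load → outcome, so adjusting for it blocks the indirect effect. For the total causal effect of drug, use the unadjusted pooled rates.
So P(outcome | do(Drug S)) is just the pooled rate for Drug S: 473/1200 = 0.394.

0.39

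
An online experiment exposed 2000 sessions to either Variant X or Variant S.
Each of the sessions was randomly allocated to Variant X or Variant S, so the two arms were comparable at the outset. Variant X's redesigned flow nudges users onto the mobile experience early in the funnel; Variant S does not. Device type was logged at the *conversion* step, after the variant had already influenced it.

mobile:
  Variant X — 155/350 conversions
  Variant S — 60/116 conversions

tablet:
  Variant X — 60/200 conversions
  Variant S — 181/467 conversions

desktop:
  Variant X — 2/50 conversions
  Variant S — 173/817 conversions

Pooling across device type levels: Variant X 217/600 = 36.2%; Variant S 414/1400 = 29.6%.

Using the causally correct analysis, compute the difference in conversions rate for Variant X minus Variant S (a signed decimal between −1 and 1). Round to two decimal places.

+0.07

Device type is recorded after the variant and is itself shifted by it — it sits on the causal path from variant to outcome. Conditioning on a mediator would strip out part of the effect we want; the pooled comparison gives the total causal effect.
The causal difference is the pooled difference: 0.362 − 0.296 = +0.066.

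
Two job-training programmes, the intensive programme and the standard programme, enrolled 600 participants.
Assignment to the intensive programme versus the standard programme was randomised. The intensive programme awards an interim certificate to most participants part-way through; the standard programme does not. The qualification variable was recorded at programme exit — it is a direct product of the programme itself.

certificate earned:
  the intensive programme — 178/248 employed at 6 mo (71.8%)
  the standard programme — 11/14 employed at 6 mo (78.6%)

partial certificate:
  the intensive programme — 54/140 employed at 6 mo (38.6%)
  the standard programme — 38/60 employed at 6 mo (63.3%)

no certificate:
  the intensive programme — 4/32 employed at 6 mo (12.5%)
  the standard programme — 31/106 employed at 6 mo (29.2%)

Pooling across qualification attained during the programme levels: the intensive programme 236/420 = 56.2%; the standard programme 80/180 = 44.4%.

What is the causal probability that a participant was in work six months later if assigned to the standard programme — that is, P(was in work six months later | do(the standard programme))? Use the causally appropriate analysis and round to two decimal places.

0.44

Within every qualification attained during the programme level the standard programme has the higher rate, yet pooled the intensive programme does — Simpson's reversal.
Qualification attained during the programme is recorded after the programme and is itself shifted by it — it sits on the causal path from programme to outcome. Conditioning on a mediator would strip out part of the effect we want; the pooled comparison gives the total causal effect.
So P(outcome | do(the standard programme)) is just the pooled rate for the standard programme: 80/180 = 0.444.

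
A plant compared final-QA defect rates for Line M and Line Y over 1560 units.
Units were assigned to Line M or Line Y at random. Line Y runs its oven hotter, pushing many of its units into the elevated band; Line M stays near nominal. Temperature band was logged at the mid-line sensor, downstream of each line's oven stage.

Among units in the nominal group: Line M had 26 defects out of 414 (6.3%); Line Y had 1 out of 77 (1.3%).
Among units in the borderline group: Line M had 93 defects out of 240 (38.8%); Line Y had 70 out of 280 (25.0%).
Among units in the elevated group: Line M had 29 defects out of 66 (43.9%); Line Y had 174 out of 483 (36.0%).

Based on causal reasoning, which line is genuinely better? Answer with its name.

Line M

The stratified and pooled comparisons disagree (Line Y wins within each in-process temperature band; Line M wins overall), so the answer turns on the causal role of in-process temperature band.
In-process temperature band lies on the pathway line → in-process temperature band → outcome, so adjusting for it blocks the indirect effect. For the total causal effect of line, use the unadjusted pooled rates.
Pooled: Line M 20.6% vs Line Y 29.2%; Line M is lower overall.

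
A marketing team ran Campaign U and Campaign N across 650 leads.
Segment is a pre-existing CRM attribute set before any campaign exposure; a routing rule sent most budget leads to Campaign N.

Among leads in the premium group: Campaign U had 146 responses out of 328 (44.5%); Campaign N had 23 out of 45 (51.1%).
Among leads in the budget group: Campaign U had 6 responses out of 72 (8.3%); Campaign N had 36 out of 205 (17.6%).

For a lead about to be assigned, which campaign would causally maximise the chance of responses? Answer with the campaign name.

Campaign N

The customer segment-specific comparison favours Campaign N throughout, but the pooled figures favour Campaign U. The question is whether to condition on customer segment.
Nothing the campaign does changes customer segment; the imbalance is an allocation artefact. With customer segment also predicting the outcome, the pooled figure is confounded, and the within-stratum comparison is the causal one.
Within each level — premium: 44.5% vs 51.1%; budget: 8.3% vs 17.6% — Campaign N is higher every time.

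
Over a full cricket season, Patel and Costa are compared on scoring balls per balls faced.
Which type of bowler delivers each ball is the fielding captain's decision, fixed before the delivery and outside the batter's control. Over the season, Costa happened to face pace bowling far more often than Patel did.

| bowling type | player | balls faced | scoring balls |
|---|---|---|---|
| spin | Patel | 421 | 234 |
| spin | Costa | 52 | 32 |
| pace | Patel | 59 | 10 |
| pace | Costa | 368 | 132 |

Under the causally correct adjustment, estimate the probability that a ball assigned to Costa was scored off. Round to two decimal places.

0.49

Bowling type satisfies the back-door criterion: it is not a descendant of the player, and it blocks the spurious path from player to outcome. Adjusting for it (i.e., using the within-bowling type rates) gives the causal effect.
Standardising Costa to the population bowling type mix: 0.526·32/52 + 0.474·132/368 = 0.494.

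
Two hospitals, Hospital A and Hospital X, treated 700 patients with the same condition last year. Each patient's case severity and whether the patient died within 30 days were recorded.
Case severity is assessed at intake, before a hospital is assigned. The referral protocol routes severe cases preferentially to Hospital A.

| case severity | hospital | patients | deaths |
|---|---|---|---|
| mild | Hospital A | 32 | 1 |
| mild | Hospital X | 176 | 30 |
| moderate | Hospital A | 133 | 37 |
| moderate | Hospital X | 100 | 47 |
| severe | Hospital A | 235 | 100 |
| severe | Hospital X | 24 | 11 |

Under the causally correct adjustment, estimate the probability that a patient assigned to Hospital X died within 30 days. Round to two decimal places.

Within every case severity level Hospital A has the lower rate, yet pooled Hospital X does — Simpson's reversal.
Case severity satisfies the back-door criterion: it is not a descendant of the hospital, and it blocks the spurious path from hospital to outcome. Adjusting for it (i.e., using the within-case severity rates) gives the causal effect.
Standardising Hospital X to the population case severity mix: 0.297·30/176 + 0.333·47/100 + 0.370·11/24 = 0.377.

0.38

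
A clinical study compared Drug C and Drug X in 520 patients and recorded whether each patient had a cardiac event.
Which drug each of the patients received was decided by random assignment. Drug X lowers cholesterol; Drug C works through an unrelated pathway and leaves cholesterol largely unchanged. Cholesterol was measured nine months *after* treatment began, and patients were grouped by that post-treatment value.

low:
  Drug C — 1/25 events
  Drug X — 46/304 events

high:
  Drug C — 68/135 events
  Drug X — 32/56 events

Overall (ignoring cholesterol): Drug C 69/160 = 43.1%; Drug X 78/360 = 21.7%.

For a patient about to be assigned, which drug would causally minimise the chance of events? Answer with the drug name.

Drug X

Cholesterol is recorded after the drug and is itself shifted by it — it sits on the causal path from drug to outcome. Conditioning on a mediator would strip out part of the effect we want; the pooled comparison gives the total causal effect.
Pooled: Drug C 43.1% vs Drug X 21.7%; Drug X is lower overall.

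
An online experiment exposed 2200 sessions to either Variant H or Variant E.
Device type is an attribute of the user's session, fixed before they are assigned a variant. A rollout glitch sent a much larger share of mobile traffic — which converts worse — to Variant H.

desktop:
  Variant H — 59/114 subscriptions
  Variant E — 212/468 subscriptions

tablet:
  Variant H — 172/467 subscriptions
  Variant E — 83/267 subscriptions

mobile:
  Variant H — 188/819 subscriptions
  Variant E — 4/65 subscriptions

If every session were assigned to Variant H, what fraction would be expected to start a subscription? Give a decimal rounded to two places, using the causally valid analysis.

0.35

The stratified and pooled comparisons disagree (Variant H wins within each device type; Variant E wins overall), so the answer turns on the causal role of device type.
Device type satisfies the back-door criterion: it is not a descendant of the variant, and it blocks the spurious path from variant to outcome. Adjusting for it (i.e., using the within-device type rates) gives the causal effect.
Standardising Variant H to the population device type mix: 0.265·59/114 + 0.334·172/467 + 0.402·188/819 = 0.352.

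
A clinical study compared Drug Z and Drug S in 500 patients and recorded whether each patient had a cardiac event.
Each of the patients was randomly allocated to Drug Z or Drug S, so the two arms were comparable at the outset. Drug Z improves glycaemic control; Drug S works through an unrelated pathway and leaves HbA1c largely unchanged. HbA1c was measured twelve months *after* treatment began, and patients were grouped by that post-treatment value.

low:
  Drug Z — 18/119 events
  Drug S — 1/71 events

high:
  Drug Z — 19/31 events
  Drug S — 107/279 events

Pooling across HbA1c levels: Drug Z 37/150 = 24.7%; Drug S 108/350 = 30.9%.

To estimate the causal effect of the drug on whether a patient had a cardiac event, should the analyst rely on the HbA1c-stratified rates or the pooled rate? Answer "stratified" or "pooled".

pooled

HbA1c is recorded after the drug and is itself shifted by it — it sits on the causal path from drug to outcome. Conditioning on a mediator would strip out part of the effect we want; the pooled comparison gives the total causal effect.
Pooled: Drug Z 24.7% vs Drug S 30.9%; Drug Z is lower overall.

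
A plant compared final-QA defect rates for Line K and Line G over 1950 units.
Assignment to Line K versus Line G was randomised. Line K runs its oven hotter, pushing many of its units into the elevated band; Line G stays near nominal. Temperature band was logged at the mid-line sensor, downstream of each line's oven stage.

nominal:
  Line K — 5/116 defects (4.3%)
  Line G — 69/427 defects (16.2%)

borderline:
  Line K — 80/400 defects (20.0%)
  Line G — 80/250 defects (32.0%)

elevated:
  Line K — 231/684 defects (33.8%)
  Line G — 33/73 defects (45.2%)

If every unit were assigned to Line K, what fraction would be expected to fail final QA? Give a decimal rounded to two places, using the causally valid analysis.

Because the line influences in-process temperature band, in-process temperature band is a post-treatment mediator, not a confounder. Stratifying on it would bias the estimate; the causal effect is the crude pooled difference.
So P(outcome | do(Line K)) is just the pooled rate for Line K: 316/1200 = 0.263.

0.26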